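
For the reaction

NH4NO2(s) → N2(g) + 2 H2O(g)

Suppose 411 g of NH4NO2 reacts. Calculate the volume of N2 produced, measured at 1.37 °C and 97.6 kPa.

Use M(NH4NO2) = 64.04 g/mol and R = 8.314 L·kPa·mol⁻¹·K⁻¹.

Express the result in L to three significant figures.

n(NH4NO2) = 411.0 / 64.04 = 6.418 mol
n(N2) = (1/1) × 6.418 = 6.418 mol
V = nRT/P = 6.418 × 8.314 × 274.52 / 97.6 = 150.1 L

150 L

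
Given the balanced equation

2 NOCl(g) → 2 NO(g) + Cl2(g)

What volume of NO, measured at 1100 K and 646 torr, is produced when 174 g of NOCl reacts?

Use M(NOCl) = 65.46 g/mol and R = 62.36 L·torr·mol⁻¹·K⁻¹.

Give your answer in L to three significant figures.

282 L

n(NOCl) = 174.0 / 65.46 = 2.658 mol
n(NO) = (2/2) × 2.658 = 2.658 mol
V = nRT/P = 2.658 × 62.36 × 1100 / 646 = 282.2 L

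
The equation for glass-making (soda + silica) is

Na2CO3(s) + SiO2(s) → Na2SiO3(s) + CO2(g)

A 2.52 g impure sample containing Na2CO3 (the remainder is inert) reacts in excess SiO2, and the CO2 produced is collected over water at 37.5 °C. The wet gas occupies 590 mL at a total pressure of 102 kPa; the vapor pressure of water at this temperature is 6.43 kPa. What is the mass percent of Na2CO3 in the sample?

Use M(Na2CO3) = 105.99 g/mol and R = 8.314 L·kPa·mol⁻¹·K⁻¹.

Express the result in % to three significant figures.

91.8 %

P(CO2) = 102 − 6.43 = 95.57 kPa
n(CO2) = PV/RT = (95.57 × 0.5900) / (8.314 × 310.65) = 0.02183 mol
n(Na2CO3) = (1/1) × 0.02183 = 0.02183 mol
m(Na2CO3) = 0.02183 × 105.99 = 2.314 g
%Na2CO3 = 2.314 / 2.52 × 100 = 91.83%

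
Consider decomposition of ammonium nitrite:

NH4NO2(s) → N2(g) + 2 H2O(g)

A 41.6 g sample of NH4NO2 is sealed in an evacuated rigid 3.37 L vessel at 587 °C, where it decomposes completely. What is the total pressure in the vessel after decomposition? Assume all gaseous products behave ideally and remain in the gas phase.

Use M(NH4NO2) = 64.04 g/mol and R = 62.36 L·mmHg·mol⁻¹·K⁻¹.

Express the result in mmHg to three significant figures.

31000 mmHg

n(NH4NO2) = 41.6 / 64.04 = 0.6496 mol
n(gas produced) = (3/1) × 0.6496 = 1.949 mol
P = nRT/V = 1.949 × 62.36 × 860.15 / 3.37 = 31020 mmHg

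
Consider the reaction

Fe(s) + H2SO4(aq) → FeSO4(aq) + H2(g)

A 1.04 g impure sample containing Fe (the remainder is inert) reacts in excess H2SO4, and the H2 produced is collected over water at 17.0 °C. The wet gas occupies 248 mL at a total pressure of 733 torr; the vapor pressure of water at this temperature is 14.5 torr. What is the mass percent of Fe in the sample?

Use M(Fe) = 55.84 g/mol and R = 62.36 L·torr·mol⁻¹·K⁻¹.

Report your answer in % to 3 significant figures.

52.9 %

P(H2) = 733 − 14.5 = 718.5 torr
n(H2) = PV/RT = (718.5 × 0.2480) / (62.36 × 290.15) = 0.009848 mol
n(Fe) = (1/1) × 0.009848 = 0.009848 mol
m(Fe) = 0.009848 × 55.84 = 0.5499 g
%Fe = 0.5499 / 1.04 × 100 = 52.88%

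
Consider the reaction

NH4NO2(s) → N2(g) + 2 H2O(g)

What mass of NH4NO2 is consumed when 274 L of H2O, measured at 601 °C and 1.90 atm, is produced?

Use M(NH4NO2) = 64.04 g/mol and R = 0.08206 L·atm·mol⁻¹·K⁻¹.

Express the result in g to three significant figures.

n(H2O) = PV/RT = (1.90 × 274) / (0.08206 × 874.15) = 7.257 mol
n(NH4NO2) = (1/2) × 7.257 = 3.628 mol
m(NH4NO2) = 3.628 × 64.04 = 232.3 g

232 g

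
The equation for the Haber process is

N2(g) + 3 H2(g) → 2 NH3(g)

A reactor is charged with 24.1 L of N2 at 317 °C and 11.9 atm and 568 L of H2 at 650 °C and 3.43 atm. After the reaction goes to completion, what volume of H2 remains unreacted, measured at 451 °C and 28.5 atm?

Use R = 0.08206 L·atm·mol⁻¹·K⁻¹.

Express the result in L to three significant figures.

n(N2) = PV/RT = (11.9 × 24.1) / (0.08206 × 590.15) = 5.922 mol
n(H2) = PV/RT = (3.43 × 568) / (0.08206 × 923.15) = 25.72 mol
For 5.922 mol N2, stoichiometry requires (3/1) × 5.922 = 17.77 mol H2; 25.72 mol is available, so N2 is limiting.
n(H2) consumed = (3/1) × 5.922 = 17.77 mol; remaining = 25.72 − 17.77 = 7.950 mol
V(H2) = nRT/P = 7.950 × 0.08206 × 724.15 / 28.5 = 16.58 L

16.6 L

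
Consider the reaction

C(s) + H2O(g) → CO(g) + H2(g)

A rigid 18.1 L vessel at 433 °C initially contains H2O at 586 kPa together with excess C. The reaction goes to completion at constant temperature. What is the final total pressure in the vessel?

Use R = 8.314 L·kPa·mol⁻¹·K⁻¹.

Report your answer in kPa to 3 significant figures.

Since T and V are fixed, P_final/P_initial = n_final/n_initial = 2/1.
P_final = (2/1) × 586 = 1172 kPa

1170 kPa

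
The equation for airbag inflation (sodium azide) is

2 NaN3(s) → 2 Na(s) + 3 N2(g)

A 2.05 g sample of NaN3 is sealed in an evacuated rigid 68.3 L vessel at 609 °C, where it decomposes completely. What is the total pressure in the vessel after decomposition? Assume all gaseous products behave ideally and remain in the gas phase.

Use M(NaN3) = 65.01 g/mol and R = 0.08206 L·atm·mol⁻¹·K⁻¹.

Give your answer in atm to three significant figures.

n(NaN3) = 2.05 / 65.01 = 0.03153 mol
n(gas produced) = (3/2) × 0.03153 = 0.04730 mol
P = nRT/V = 0.04730 × 0.08206 × 882.15 / 68.3 = 0.05013 atm

0.0501 atm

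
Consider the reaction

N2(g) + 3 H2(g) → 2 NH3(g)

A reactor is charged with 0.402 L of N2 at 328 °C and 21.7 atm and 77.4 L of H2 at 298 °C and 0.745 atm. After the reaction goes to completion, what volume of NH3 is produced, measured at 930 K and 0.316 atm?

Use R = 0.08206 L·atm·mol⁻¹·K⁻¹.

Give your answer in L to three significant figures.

85.4 L

n(N2) = PV/RT = (21.7 × 0.402) / (0.08206 × 601.15) = 0.1768 mol
n(H2) = PV/RT = (0.745 × 77.4) / (0.08206 × 571.15) = 1.230 mol
For 0.1768 mol N2, stoichiometry requires (3/1) × 0.1768 = 0.5304 mol H2; 1.230 mol is available, so N2 is limiting.
n(NH3) = (2/1) × 0.1768 = 0.3536 mol
V(NH3) = nRT/P = 0.3536 × 0.08206 × 930 / 0.316 = 85.40 L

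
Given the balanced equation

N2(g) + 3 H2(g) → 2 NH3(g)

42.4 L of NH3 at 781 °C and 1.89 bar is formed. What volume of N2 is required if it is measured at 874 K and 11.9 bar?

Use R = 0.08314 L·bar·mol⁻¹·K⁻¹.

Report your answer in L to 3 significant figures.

2.79 L

n(NH3) = PV/RT = (1.89 × 42.4) / (0.08314 × 1054.15) = 0.9144 mol
n(N2) = (1/2) × 0.9144 = 0.4572 mol
V = nRT/P = 0.4572 × 0.08314 × 874 / 11.9 = 2.792 L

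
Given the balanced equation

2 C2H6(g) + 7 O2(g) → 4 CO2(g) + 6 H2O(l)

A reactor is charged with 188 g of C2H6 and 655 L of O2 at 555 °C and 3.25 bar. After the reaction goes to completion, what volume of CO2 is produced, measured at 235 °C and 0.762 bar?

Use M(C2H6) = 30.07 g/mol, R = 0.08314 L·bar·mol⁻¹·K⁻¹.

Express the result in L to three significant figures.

693 L

n(C2H6) = 188 / 30.07 = 6.252 mol
n(O2) = PV/RT = (3.25 × 655) / (0.08314 × 828.15) = 30.92 mol
For 6.252 mol C2H6, stoichiometry requires (7/2) × 6.252 = 21.88 mol O2; 30.92 mol is available, so C2H6 is limiting.
n(CO2) = (4/2) × 6.252 = 12.50 mol
V(CO2) = nRT/P = 12.50 × 0.08314 × 508.15 / 0.762 = 693.0 L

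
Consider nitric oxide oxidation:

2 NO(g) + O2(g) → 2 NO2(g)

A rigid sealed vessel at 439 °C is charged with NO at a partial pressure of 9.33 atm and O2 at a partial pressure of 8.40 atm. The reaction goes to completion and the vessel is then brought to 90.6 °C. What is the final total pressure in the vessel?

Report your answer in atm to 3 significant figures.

At constant V, partial pressures at 439 °C are proportional to moles, so apply stoichiometry directly to pressures.
P(O2) required for 9.33 atm of NO = (1/2) × 9.33 = 4.665 atm; available 8.40 atm, so NO is limiting.
P(O2) remaining = 8.40 − (1/2) × 9.33 = 3.735 atm
P(gaseous products) = (2)/2 × 9.33 = 9.330 atm
P_total at 439 °C = 3.735 + 9.330 = 13.06 atm
Scaling to 90.6 °C: P = 13.06 × 363.75/712.15 = 6.671 atm

6.67 atm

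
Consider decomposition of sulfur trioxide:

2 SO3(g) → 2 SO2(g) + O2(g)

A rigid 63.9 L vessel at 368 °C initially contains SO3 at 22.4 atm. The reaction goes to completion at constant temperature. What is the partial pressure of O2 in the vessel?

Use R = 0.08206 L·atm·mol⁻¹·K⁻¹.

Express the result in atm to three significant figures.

n(SO3)₀ = PV/RT = (22.4 × 63.9) / (0.08206 × 641.15) = 27.21 mol
n(O2) = (1/2) × 27.21 = 13.61 mol
P(O2) = nRT/V = 13.61 × 0.08206 × 641.15 / 63.9 = 11.21 atm

11.2 atm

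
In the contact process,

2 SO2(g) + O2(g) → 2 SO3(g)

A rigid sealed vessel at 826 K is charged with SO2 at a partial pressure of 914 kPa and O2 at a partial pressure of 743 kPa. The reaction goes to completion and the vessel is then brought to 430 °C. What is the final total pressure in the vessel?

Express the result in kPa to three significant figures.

1020 kPa

Because the vessel is rigid and T is held at 826 K, work the stoichiometry in partial pressures (P_i = n_iRT/V).
P(O2) required for 914 kPa of SO2 = (1/2) × 914 = 457.0 kPa; available 743 kPa, so SO2 is limiting.
P(O2) remaining = 743 − (1/2) × 914 = 286.0 kPa
P(gaseous products) = (2)/2 × 914 = 914.0 kPa
P_total at 826 K = 286.0 + 914.0 = 1200 kPa
Scaling to 430 °C: P = 1200 × 703.15/826 = 1022 kPa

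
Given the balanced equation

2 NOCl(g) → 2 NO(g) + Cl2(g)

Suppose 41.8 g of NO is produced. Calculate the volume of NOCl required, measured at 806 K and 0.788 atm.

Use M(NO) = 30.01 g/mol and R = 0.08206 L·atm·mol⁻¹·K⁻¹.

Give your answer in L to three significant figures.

n(NO) = 41.80 / 30.01 = 1.393 mol
n(NOCl) = (2/2) × 1.393 = 1.393 mol
V = nRT/P = 1.393 × 0.08206 × 806 / 0.788 = 116.9 L

117 L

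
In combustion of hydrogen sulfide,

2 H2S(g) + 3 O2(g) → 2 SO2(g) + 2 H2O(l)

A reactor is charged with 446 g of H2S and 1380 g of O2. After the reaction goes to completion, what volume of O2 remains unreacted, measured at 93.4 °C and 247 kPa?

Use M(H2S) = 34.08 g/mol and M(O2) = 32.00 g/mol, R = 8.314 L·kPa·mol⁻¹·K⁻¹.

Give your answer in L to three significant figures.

290 L

n(H2S) = 446 / 34.08 = 13.09 mol
n(O2) = 1380 / 32.00 = 43.12 mol
For 13.09 mol H2S, stoichiometry requires (3/2) × 13.09 = 19.63 mol O2; 43.12 mol is available, so H2S is limiting.
n(O2) consumed = (3/2) × 13.09 = 19.63 mol; remaining = 43.12 − 19.63 = 23.49 mol
V(O2) = nRT/P = 23.49 × 8.314 × 366.55 / 247 = 289.8 L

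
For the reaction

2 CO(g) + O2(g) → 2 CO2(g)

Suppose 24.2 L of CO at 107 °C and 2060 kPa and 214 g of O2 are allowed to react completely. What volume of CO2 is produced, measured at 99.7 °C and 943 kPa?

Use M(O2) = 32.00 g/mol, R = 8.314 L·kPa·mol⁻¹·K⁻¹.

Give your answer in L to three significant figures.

44.0 L

n(CO) = PV/RT = (2060 × 24.2) / (8.314 × 380.15) = 15.77 mol
n(O2) = 214 / 32.00 = 6.688 mol
For 15.77 mol CO, stoichiometry requires (1/2) × 15.77 = 7.885 mol O2; 6.688 mol is available, so O2 is limiting.
n(CO2) = (2/1) × 6.688 = 13.38 mol
V(CO2) = nRT/P = 13.38 × 8.314 × 372.85 / 943 = 43.98 L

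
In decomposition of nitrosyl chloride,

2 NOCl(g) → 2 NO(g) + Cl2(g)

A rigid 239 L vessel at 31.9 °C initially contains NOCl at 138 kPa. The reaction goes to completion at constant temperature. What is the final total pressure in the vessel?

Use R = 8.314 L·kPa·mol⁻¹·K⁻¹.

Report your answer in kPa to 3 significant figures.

207 kPa

Since T and V are fixed, P_final/P_initial = n_final/n_initial = 3/2.
P_final = (3/2) × 138 = 207.0 kPa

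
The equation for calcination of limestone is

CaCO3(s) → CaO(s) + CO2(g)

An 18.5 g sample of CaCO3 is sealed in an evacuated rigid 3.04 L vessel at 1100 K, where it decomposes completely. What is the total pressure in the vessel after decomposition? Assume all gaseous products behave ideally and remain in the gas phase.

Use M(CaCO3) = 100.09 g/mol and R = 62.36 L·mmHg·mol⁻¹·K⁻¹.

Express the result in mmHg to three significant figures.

n(CaCO3) = 18.5 / 100.09 = 0.1848 mol
n(gas produced) = (1/1) × 0.1848 = 0.1848 mol
P = nRT/V = 0.1848 × 62.36 × 1100 / 3.04 = 4170 mmHg

4170 mmHg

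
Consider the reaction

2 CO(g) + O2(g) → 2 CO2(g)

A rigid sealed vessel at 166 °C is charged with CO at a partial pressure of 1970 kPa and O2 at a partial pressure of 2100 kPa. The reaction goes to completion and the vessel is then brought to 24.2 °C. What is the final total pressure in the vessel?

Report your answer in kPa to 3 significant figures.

2090 kPa

Because the vessel is rigid and T is held at 166 °C, work the stoichiometry in partial pressures (P_i = n_iRT/V).
P(O2) required for 1970 kPa of CO = (1/2) × 1970 = 985.0 kPa; available 2100 kPa, so CO is limiting.
P(O2) remaining = 2100 − (1/2) × 1970 = 1115 kPa
P(gaseous products) = (2)/2 × 1970 = 1970 kPa
P_total at 166 °C = 1115 + 1970 = 3085 kPa
Scaling to 24.2 °C: P = 3085 × 297.35/439.15 = 2089 kPa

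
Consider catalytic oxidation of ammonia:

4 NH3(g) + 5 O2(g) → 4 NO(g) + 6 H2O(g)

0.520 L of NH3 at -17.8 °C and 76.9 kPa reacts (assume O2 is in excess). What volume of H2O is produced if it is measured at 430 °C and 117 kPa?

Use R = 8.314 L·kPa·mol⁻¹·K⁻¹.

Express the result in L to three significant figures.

1.41 L

n(NH3) = PV/RT = (76.9 × 0.520) / (8.314 × 255.35) = 0.01884 mol
n(H2O) = (6/4) × 0.01884 = 0.02826 mol
V = nRT/P = 0.02826 × 8.314 × 703.15 / 117 = 1.412 L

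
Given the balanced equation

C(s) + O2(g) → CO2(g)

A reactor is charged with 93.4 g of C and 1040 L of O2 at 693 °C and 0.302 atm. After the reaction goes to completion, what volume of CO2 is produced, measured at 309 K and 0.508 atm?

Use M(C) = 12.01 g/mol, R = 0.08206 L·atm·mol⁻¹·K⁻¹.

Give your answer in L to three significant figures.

n(C) = 93.4 / 12.01 = 7.777 mol
n(O2) = PV/RT = (0.302 × 1040) / (0.08206 × 966.15) = 3.962 mol
For 7.777 mol C, stoichiometry requires (1/1) × 7.777 = 7.777 mol O2; 3.962 mol is available, so O2 is limiting.
n(CO2) = (1/1) × 3.962 = 3.962 mol
V(CO2) = nRT/P = 3.962 × 0.08206 × 309 / 0.508 = 197.8 L

198 L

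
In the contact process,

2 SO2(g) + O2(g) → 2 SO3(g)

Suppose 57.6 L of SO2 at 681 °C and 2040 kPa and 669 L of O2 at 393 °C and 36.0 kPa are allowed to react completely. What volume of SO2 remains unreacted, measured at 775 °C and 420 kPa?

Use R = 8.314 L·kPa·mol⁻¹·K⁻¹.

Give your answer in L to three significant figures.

127 L

n(SO2) = PV/RT = (2040 × 57.6) / (8.314 × 954.15) = 14.81 mol
n(O2) = PV/RT = (36.0 × 669) / (8.314 × 666.15) = 4.349 mol
For 14.81 mol SO2, stoichiometry requires (1/2) × 14.81 = 7.405 mol O2; 4.349 mol is available, so O2 is limiting.
n(SO2) consumed = (2/1) × 4.349 = 8.698 mol; remaining = 14.81 − 8.698 = 6.112 mol
V(SO2) = nRT/P = 6.112 × 8.314 × 1048.15 / 420 = 126.8 L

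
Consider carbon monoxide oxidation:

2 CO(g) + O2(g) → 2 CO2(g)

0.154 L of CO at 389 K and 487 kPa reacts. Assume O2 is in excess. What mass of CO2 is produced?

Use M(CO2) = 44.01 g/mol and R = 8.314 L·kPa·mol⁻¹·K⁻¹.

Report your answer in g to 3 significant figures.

n(CO) = PV/RT = (487 × 0.154) / (8.314 × 389) = 0.02319 mol
n(CO2) = (2/2) × 0.02319 = 0.02319 mol
m(CO2) = 0.02319 × 44.01 = 1.021 g

1.02 g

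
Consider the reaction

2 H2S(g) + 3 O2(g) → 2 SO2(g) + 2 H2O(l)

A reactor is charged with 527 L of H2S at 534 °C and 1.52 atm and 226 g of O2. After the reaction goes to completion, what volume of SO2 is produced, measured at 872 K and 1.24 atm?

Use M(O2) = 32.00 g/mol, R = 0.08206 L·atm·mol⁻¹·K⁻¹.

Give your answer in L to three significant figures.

272 L

n(H2S) = PV/RT = (1.52 × 527) / (0.08206 × 807.15) = 12.09 mol
n(O2) = 226 / 32.00 = 7.062 mol
For 12.09 mol H2S, stoichiometry requires (3/2) × 12.09 = 18.13 mol O2; 7.062 mol is available, so O2 is limiting.
n(SO2) = (2/3) × 7.062 = 4.708 mol
V(SO2) = nRT/P = 4.708 × 0.08206 × 872 / 1.24 = 271.7 L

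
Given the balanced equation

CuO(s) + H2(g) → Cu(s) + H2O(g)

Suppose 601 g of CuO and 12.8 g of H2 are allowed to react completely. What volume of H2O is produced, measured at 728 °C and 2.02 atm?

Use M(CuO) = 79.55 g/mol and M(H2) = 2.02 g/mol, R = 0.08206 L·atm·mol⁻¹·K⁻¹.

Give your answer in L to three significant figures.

258 L

n(CuO) = 601 / 79.55 = 7.555 mol
n(H2) = 12.8 / 2.02 = 6.337 mol
For 7.555 mol CuO, stoichiometry requires (1/1) × 7.555 = 7.555 mol H2; 6.337 mol is available, so H2 is limiting.
n(H2O) = (1/1) × 6.337 = 6.337 mol
V(H2O) = nRT/P = 6.337 × 0.08206 × 1001.15 / 2.02 = 257.7 L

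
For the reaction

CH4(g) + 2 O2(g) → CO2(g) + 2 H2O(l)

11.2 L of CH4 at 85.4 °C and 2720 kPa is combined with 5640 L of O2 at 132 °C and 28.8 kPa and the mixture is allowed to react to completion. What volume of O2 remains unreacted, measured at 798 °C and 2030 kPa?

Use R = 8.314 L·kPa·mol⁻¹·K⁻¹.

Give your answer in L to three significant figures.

122 L

n(CH4) = PV/RT = (2720 × 11.2) / (8.314 × 358.55) = 10.22 mol
n(O2) = PV/RT = (28.8 × 5640) / (8.314 × 405.15) = 48.22 mol
For 10.22 mol CH4, stoichiometry requires (2/1) × 10.22 = 20.44 mol O2; 48.22 mol is available, so CH4 is limiting.
n(O2) consumed = (2/1) × 10.22 = 20.44 mol; remaining = 48.22 − 20.44 = 27.78 mol
V(O2) = nRT/P = 27.78 × 8.314 × 1071.15 / 2030 = 121.9 L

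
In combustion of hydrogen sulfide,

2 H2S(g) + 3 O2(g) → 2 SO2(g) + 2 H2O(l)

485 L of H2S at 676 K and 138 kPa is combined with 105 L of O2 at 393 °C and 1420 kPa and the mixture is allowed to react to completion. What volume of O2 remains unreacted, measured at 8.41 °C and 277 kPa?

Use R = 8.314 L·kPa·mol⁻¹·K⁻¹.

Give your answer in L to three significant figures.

n(H2S) = PV/RT = (138 × 485) / (8.314 × 676) = 11.91 mol
n(O2) = PV/RT = (1420 × 105) / (8.314 × 666.15) = 26.92 mol
For 11.91 mol H2S, stoichiometry requires (3/2) × 11.91 = 17.87 mol O2; 26.92 mol is available, so H2S is limiting.
n(O2) consumed = (3/2) × 11.91 = 17.87 mol; remaining = 26.92 − 17.87 = 9.050 mol
V(O2) = nRT/P = 9.050 × 8.314 × 281.56 / 277 = 76.48 L

76.5 L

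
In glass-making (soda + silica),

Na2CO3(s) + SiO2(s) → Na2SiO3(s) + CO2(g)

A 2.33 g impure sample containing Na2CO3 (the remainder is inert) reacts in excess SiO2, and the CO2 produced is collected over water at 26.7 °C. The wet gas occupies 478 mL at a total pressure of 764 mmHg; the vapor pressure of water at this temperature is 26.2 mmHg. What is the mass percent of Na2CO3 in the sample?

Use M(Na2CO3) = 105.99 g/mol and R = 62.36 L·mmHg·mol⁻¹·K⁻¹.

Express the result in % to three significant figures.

P(CO2) = 764 − 26.2 = 737.8 mmHg
n(CO2) = PV/RT = (737.8 × 0.4780) / (62.36 × 299.85) = 0.01886 mol
n(Na2CO3) = (1/1) × 0.01886 = 0.01886 mol
m(Na2CO3) = 0.01886 × 105.99 = 1.999 g
%Na2CO3 = 1.999 / 2.33 × 100 = 85.79%

85.8 %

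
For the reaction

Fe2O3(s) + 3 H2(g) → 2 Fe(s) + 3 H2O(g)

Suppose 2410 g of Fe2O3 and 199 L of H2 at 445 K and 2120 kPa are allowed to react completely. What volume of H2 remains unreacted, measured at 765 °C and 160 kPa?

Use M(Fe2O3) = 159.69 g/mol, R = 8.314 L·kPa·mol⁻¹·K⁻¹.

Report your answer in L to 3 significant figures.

n(Fe2O3) = 2410 / 159.69 = 15.09 mol
n(H2) = PV/RT = (2120 × 199) / (8.314 × 445) = 114.0 mol
For 15.09 mol Fe2O3, stoichiometry requires (3/1) × 15.09 = 45.27 mol H2; 114.0 mol is available, so Fe2O3 is limiting.
n(H2) consumed = (3/1) × 15.09 = 45.27 mol; remaining = 114.0 − 45.27 = 68.73 mol
V(H2) = nRT/P = 68.73 × 8.314 × 1038.15 / 160 = 3708 L

3710 L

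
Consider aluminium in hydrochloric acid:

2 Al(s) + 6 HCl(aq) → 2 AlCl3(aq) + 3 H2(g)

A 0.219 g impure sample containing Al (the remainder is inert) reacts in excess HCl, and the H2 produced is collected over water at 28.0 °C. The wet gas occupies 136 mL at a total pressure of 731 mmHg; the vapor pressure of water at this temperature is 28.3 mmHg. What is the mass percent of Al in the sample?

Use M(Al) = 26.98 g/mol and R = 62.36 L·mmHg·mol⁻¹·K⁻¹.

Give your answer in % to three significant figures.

41.8 %

P(H2) = 731 − 28.3 = 702.7 mmHg
n(H2) = PV/RT = (702.7 × 0.1360) / (62.36 × 301.15) = 0.005089 mol
n(Al) = (2/3) × 0.005089 = 0.003393 mol
m(Al) = 0.003393 × 26.98 = 0.09154 g
%Al = 0.09154 / 0.219 × 100 = 41.80%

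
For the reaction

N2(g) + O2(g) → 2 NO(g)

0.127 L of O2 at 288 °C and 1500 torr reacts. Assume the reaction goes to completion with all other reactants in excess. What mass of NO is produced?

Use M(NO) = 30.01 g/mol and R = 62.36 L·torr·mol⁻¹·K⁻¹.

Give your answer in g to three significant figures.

n(O2) = PV/RT = (1500 × 0.127) / (62.36 × 561.15) = 0.005444 mol
n(NO) = (2/1) × 0.005444 = 0.01089 mol
m(NO) = 0.01089 × 30.01 = 0.3268 g

0.327 g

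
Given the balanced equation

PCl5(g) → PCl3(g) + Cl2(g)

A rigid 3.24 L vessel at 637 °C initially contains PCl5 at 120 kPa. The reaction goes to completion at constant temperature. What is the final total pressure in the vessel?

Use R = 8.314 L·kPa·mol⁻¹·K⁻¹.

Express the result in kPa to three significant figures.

Rigid vessel, constant T ⇒ P scales with total gas moles (1 → 2).
P_final = (2/1) × 120 = 240.0 kPa

240 kPa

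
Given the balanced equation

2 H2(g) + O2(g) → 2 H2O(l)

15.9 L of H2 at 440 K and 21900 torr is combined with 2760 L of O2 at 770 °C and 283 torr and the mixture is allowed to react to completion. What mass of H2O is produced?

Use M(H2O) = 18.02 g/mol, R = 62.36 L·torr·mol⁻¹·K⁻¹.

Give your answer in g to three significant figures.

229 g

n(H2) = PV/RT = (21900 × 15.9) / (62.36 × 440) = 12.69 mol
n(O2) = PV/RT = (283 × 2760) / (62.36 × 1043.15) = 12.01 mol
For 12.69 mol H2, stoichiometry requires (1/2) × 12.69 = 6.345 mol O2; 12.01 mol is available, so H2 is limiting.
n(H2O) = (2/2) × 12.69 = 12.69 mol
m(H2O) = 12.69 × 18.02 = 228.7 g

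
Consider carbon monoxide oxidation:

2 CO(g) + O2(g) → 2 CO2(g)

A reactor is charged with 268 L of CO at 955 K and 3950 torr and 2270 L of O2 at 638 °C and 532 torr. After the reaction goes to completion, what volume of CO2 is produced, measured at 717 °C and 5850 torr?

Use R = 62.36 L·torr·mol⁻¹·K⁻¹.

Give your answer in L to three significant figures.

188 L

n(CO) = PV/RT = (3950 × 268) / (62.36 × 955) = 17.78 mol
n(O2) = PV/RT = (532 × 2270) / (62.36 × 911.15) = 21.25 mol
For 17.78 mol CO, stoichiometry requires (1/2) × 17.78 = 8.890 mol O2; 21.25 mol is available, so CO is limiting.
n(CO2) = (2/2) × 17.78 = 17.78 mol
V(CO2) = nRT/P = 17.78 × 62.36 × 990.15 / 5850 = 187.7 L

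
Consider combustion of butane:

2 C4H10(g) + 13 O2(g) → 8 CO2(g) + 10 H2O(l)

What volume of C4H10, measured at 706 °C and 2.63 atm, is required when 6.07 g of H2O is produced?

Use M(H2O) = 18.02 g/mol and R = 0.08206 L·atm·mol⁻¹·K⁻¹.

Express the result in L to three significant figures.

n(H2O) = 6.070 / 18.02 = 0.3368 mol
n(C4H10) = (2/10) × 0.3368 = 0.06736 mol
V = nRT/P = 0.06736 × 0.08206 × 979.15 / 2.63 = 2.058 L

2.06 L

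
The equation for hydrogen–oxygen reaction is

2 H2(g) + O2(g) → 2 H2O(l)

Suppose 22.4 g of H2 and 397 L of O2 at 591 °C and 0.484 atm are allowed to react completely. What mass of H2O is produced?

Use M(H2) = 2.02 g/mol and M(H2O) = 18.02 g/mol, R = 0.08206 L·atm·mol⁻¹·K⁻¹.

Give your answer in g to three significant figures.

n(H2) = 22.4 / 2.02 = 11.09 mol
n(O2) = PV/RT = (0.484 × 397) / (0.08206 × 864.15) = 2.710 mol
For 11.09 mol H2, stoichiometry requires (1/2) × 11.09 = 5.545 mol O2; 2.710 mol is available, so O2 is limiting.
n(H2O) = (2/1) × 2.710 = 5.420 mol
m(H2O) = 5.420 × 18.02 = 97.67 g

97.7 g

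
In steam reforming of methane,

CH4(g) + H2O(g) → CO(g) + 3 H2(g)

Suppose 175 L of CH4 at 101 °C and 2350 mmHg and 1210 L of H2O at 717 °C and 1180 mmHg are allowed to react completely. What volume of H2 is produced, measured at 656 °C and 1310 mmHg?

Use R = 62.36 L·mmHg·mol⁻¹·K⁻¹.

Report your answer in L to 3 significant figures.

2340 L

n(CH4) = PV/RT = (2350 × 175) / (62.36 × 374.15) = 17.63 mol
n(H2O) = PV/RT = (1180 × 1210) / (62.36 × 990.15) = 23.12 mol
For 17.63 mol CH4, stoichiometry requires (1/1) × 17.63 = 17.63 mol H2O; 23.12 mol is available, so CH4 is limiting.
n(H2) = (3/1) × 17.63 = 52.89 mol
V(H2) = nRT/P = 52.89 × 62.36 × 929.15 / 1310 = 2339 L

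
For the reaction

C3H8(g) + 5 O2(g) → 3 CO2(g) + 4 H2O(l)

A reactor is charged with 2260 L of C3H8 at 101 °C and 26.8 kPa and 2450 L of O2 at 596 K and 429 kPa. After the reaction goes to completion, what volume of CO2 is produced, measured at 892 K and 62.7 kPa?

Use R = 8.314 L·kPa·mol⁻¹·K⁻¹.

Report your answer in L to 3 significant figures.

6910 L

n(C3H8) = PV/RT = (26.8 × 2260) / (8.314 × 374.15) = 19.47 mol
n(O2) = PV/RT = (429 × 2450) / (8.314 × 596) = 212.1 mol
For 19.47 mol C3H8, stoichiometry requires (5/1) × 19.47 = 97.35 mol O2; 212.1 mol is available, so C3H8 is limiting.
n(CO2) = (3/1) × 19.47 = 58.41 mol
V(CO2) = nRT/P = 58.41 × 8.314 × 892 / 62.7 = 6909 L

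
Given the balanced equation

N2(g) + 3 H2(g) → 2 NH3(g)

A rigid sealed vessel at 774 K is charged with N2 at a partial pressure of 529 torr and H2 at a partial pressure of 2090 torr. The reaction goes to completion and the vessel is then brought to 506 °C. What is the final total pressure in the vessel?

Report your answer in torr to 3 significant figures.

Because the vessel is rigid and T is held at 774 K, work the stoichiometry in partial pressures (P_i = n_iRT/V).
P(H2) required for 529 torr of N2 = (3/1) × 529 = 1587 torr; available 2090 torr, so N2 is limiting.
P(H2) remaining = 2090 − (3/1) × 529 = 503.0 torr
P(gaseous products) = (2)/1 × 529 = 1058 torr
P_total at 774 K = 503.0 + 1058 = 1561 torr
Scaling to 506 °C: P = 1561 × 779.15/774 = 1571 torr

1570 torr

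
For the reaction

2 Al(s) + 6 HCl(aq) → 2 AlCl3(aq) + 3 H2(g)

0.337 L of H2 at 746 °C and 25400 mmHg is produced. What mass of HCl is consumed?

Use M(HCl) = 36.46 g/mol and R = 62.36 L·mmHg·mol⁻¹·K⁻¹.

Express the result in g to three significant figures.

n(H2) = PV/RT = (25400 × 0.337) / (62.36 × 1019.15) = 0.1347 mol
n(HCl) = (6/3) × 0.1347 = 0.2694 mol
m(HCl) = 0.2694 × 36.46 = 9.822 g

9.82 g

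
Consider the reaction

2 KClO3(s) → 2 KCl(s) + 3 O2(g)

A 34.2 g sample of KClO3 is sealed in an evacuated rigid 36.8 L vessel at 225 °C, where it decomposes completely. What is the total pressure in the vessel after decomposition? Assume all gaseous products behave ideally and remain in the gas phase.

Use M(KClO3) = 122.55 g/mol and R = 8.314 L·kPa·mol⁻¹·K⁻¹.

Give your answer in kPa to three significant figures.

47.1 kPa

n(KClO3) = 34.2 / 122.55 = 0.2791 mol
n(gas produced) = (3/2) × 0.2791 = 0.4187 mol
P = nRT/V = 0.4187 × 8.314 × 498.15 / 36.8 = 47.12 kPa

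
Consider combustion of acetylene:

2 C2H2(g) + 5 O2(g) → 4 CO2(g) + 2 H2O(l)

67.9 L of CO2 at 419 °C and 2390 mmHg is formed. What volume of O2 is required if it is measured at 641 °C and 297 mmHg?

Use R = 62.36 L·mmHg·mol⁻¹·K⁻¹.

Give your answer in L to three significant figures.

n(CO2) = PV/RT = (2390 × 67.9) / (62.36 × 692.15) = 3.760 mol
n(O2) = (5/4) × 3.760 = 4.700 mol
V = nRT/P = 4.700 × 62.36 × 914.15 / 297 = 902.1 L

902 L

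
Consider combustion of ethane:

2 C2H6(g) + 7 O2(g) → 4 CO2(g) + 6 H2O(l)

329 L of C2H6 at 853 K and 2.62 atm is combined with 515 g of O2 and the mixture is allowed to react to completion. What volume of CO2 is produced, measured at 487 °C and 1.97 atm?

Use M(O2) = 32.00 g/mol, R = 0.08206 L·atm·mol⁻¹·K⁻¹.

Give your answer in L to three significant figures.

n(C2H6) = PV/RT = (2.62 × 329) / (0.08206 × 853) = 12.31 mol
n(O2) = 515 / 32.00 = 16.09 mol
For 12.31 mol C2H6, stoichiometry requires (7/2) × 12.31 = 43.09 mol O2; 16.09 mol is available, so O2 is limiting.
n(CO2) = (4/7) × 16.09 = 9.194 mol
V(CO2) = nRT/P = 9.194 × 0.08206 × 760.15 / 1.97 = 291.1 L

291 L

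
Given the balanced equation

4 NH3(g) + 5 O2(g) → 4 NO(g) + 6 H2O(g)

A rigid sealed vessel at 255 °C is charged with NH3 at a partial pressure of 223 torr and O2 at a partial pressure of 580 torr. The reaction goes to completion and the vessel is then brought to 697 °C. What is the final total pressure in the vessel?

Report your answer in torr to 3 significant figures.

With V and T fixed, P_i ∝ n_i, so the mole ratios apply directly to partial pressures at 255 °C.
P(O2) required for 223 torr of NH3 = (5/4) × 223 = 278.8 torr; available 580 torr, so NH3 is limiting.
P(O2) remaining = 580 − (5/4) × 223 = 301.2 torr
P(gaseous products) = (4+6)/4 × 223 = 557.5 torr
P_total at 255 °C = 301.2 + 557.5 = 858.7 torr
Scaling to 697 °C: P = 858.7 × 970.15/528.15 = 1577 torr

1580 torr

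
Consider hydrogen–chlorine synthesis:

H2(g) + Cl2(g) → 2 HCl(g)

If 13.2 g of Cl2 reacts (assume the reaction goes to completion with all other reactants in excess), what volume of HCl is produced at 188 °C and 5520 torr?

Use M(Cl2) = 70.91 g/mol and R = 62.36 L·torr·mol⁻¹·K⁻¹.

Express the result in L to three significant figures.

n(Cl2) = 13.20 / 70.91 = 0.1862 mol
n(HCl) = (2/1) × 0.1862 = 0.3724 mol
V = nRT/P = 0.3724 × 62.36 × 461.15 / 5520 = 1.940 L

1.94 L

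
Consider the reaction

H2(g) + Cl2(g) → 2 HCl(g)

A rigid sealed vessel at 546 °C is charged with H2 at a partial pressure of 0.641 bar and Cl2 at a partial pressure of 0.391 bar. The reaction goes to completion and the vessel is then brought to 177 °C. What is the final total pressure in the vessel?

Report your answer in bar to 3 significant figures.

Because the vessel is rigid and T is held at 546 °C, work the stoichiometry in partial pressures (P_i = n_iRT/V).
P(Cl2) required for 0.641 bar of H2 = (1/1) × 0.641 = 0.6410 bar; available 0.391 bar, so Cl2 is limiting.
P(H2) remaining = 0.641 − (1/1) × 0.391 = 0.2500 bar
P(gaseous products) = (2)/1 × 0.391 = 0.7820 bar
P_total at 546 °C = 0.2500 + 0.7820 = 1.032 bar
Scaling to 177 °C: P = 1.032 × 450.15/819.15 = 0.5671 bar

0.567 bar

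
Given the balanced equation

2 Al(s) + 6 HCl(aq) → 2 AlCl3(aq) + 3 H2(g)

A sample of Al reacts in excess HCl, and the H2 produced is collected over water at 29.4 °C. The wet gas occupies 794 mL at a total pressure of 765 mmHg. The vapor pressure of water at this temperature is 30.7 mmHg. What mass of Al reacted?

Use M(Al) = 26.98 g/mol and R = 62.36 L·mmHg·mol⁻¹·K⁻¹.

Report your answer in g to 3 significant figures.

0.556 g

P(H2) = 765 − 30.7 = 734.3 mmHg
n(H2) = PV/RT = (734.3 × 0.7940) / (62.36 × 302.55) = 0.03090 mol
n(Al) = (2/3) × 0.03090 = 0.02060 mol
m(Al) = 0.02060 × 26.98 = 0.5558 g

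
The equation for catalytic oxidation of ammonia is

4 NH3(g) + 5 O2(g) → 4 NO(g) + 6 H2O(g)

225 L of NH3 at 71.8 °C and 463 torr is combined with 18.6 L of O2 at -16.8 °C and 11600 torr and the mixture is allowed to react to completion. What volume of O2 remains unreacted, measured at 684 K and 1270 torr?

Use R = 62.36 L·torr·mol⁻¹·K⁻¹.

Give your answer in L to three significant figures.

n(NH3) = PV/RT = (463 × 225) / (62.36 × 344.95) = 4.843 mol
n(O2) = PV/RT = (11600 × 18.6) / (62.36 × 256.35) = 13.50 mol
For 4.843 mol NH3, stoichiometry requires (5/4) × 4.843 = 6.054 mol O2; 13.50 mol is available, so NH3 is limiting.
n(O2) consumed = (5/4) × 4.843 = 6.054 mol; remaining = 13.50 − 6.054 = 7.446 mol
V(O2) = nRT/P = 7.446 × 62.36 × 684 / 1270 = 250.1 L

250 L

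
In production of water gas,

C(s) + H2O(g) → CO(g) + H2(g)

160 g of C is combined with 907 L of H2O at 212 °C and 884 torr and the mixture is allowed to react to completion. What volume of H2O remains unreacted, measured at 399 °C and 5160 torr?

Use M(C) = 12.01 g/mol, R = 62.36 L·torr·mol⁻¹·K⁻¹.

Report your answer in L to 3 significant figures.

107 L

n(C) = 160 / 12.01 = 13.32 mol
n(H2O) = PV/RT = (884 × 907) / (62.36 × 485.15) = 26.50 mol
For 13.32 mol C, stoichiometry requires (1/1) × 13.32 = 13.32 mol H2O; 26.50 mol is available, so C is limiting.
n(H2O) consumed = (1/1) × 13.32 = 13.32 mol; remaining = 26.50 − 13.32 = 13.18 mol
V(H2O) = nRT/P = 13.18 × 62.36 × 672.15 / 5160 = 107.1 L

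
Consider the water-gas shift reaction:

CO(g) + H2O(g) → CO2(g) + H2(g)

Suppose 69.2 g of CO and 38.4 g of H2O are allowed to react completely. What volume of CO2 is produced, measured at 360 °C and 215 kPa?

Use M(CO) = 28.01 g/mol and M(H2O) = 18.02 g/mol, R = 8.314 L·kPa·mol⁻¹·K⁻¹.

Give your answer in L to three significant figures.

n(CO) = 69.2 / 28.01 = 2.471 mol
n(H2O) = 38.4 / 18.02 = 2.131 mol
For 2.471 mol CO, stoichiometry requires (1/1) × 2.471 = 2.471 mol H2O; 2.131 mol is available, so H2O is limiting.
n(CO2) = (1/1) × 2.131 = 2.131 mol
V(CO2) = nRT/P = 2.131 × 8.314 × 633.15 / 215 = 52.17 L

52.2 L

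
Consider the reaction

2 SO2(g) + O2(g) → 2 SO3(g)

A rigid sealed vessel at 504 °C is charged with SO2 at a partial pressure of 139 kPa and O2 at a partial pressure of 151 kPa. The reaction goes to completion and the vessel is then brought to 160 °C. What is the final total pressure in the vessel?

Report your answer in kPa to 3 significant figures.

123 kPa

With V and T fixed, P_i ∝ n_i, so the mole ratios apply directly to partial pressures at 504 °C.
P(O2) required for 139 kPa of SO2 = (1/2) × 139 = 69.50 kPa; available 151 kPa, so SO2 is limiting.
P(O2) remaining = 151 − (1/2) × 139 = 81.50 kPa
P(gaseous products) = (2)/2 × 139 = 139.0 kPa
P_total at 504 °C = 81.50 + 139.0 = 220.5 kPa
Scaling to 160 °C: P = 220.5 × 433.15/777.15 = 122.9 kPa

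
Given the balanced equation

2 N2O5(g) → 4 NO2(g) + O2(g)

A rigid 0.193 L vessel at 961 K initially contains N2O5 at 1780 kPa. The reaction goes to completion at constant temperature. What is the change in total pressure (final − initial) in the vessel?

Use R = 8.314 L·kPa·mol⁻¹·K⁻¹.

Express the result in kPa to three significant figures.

At constant T and V, P ∝ n(gas): 2 mol gas → 5 mol gas.
P_final = (5/2) × 1780 = 4450 kPa; ΔP = 4450 − 1780 = 2670 kPa

2670 kPa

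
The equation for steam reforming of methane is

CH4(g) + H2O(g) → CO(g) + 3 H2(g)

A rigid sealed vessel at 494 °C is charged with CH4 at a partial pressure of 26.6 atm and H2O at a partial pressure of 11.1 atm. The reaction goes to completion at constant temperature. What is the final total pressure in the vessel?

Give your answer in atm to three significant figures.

With V and T fixed, P_i ∝ n_i, so the mole ratios apply directly to partial pressures at 494 °C.
P(H2O) required for 26.6 atm of CH4 = (1/1) × 26.6 = 26.60 atm; available 11.1 atm, so H2O is limiting.
P(CH4) remaining = 26.6 − (1/1) × 11.1 = 15.50 atm
P(gaseous products) = (1+3)/1 × 11.1 = 44.40 atm
P_total at 494 °C = 15.50 + 44.40 = 59.90 atm

59.9 atm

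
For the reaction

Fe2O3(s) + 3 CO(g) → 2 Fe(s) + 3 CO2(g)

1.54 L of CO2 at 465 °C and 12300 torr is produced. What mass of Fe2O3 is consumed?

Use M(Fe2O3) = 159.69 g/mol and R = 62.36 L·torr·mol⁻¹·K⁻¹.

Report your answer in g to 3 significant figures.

21.9 g

n(CO2) = PV/RT = (12300 × 1.54) / (62.36 × 738.15) = 0.4115 mol
n(Fe2O3) = (1/3) × 0.4115 = 0.1372 mol
m(Fe2O3) = 0.1372 × 159.69 = 21.91 g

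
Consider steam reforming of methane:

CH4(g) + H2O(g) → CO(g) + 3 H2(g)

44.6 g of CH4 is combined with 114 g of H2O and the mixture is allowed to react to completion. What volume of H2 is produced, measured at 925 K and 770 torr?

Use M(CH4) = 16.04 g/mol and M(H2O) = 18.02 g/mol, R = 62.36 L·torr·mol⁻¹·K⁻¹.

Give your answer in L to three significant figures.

625 L

n(CH4) = 44.6 / 16.04 = 2.781 mol
n(H2O) = 114 / 18.02 = 6.326 mol
For 2.781 mol CH4, stoichiometry requires (1/1) × 2.781 = 2.781 mol H2O; 6.326 mol is available, so CH4 is limiting.
n(H2) = (3/1) × 2.781 = 8.343 mol
V(H2) = nRT/P = 8.343 × 62.36 × 925 / 770 = 625.0 L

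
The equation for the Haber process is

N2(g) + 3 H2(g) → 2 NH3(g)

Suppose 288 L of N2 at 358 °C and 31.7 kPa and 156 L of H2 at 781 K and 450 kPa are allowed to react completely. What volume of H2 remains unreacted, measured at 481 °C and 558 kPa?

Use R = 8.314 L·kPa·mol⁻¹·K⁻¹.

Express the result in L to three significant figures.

n(N2) = PV/RT = (31.7 × 288) / (8.314 × 631.15) = 1.740 mol
n(H2) = PV/RT = (450 × 156) / (8.314 × 781) = 10.81 mol
For 1.740 mol N2, stoichiometry requires (3/1) × 1.740 = 5.220 mol H2; 10.81 mol is available, so N2 is limiting.
n(H2) consumed = (3/1) × 1.740 = 5.220 mol; remaining = 10.81 − 5.220 = 5.590 mol
V(H2) = nRT/P = 5.590 × 8.314 × 754.15 / 558 = 62.81 L

62.8 L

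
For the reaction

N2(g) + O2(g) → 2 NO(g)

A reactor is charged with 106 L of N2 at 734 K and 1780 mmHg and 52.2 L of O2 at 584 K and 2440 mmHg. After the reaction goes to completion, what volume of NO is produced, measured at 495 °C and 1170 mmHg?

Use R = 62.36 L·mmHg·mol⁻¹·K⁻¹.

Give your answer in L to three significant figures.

n(N2) = PV/RT = (1780 × 106) / (62.36 × 734) = 4.122 mol
n(O2) = PV/RT = (2440 × 52.2) / (62.36 × 584) = 3.497 mol
For 4.122 mol N2, stoichiometry requires (1/1) × 4.122 = 4.122 mol O2; 3.497 mol is available, so O2 is limiting.
n(NO) = (2/1) × 3.497 = 6.994 mol
V(NO) = nRT/P = 6.994 × 62.36 × 768.15 / 1170 = 286.3 L

286 L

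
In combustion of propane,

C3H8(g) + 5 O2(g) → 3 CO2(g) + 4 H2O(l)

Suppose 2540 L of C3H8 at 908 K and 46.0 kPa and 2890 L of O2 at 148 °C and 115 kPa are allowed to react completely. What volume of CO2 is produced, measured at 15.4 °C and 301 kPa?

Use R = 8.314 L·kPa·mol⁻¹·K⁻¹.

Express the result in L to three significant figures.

n(C3H8) = PV/RT = (46.0 × 2540) / (8.314 × 908) = 15.48 mol
n(O2) = PV/RT = (115 × 2890) / (8.314 × 421.15) = 94.92 mol
For 15.48 mol C3H8, stoichiometry requires (5/1) × 15.48 = 77.40 mol O2; 94.92 mol is available, so C3H8 is limiting.
n(CO2) = (3/1) × 15.48 = 46.44 mol
V(CO2) = nRT/P = 46.44 × 8.314 × 288.55 / 301 = 370.1 L

370 L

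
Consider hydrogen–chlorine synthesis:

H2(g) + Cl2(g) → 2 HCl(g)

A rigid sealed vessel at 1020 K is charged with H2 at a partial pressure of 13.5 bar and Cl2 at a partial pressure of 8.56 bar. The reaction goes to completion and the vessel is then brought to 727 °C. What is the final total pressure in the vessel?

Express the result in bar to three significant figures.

With V and T fixed, P_i ∝ n_i, so the mole ratios apply directly to partial pressures at 1020 K.
P(Cl2) required for 13.5 bar of H2 = (1/1) × 13.5 = 13.50 bar; available 8.56 bar, so Cl2 is limiting.
P(H2) remaining = 13.5 − (1/1) × 8.56 = 4.940 bar
P(gaseous products) = (2)/1 × 8.56 = 17.12 bar
P_total at 1020 K = 4.940 + 17.12 = 22.06 bar
Scaling to 727 °C: P = 22.06 × 1000.15/1020 = 21.63 bar

21.6 bar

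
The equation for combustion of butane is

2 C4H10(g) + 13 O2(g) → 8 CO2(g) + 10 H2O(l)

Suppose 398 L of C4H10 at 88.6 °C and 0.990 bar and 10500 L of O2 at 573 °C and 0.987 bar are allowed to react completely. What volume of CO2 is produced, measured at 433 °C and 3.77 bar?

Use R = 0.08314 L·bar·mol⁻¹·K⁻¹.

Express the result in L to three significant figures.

816 L

n(C4H10) = PV/RT = (0.990 × 398) / (0.08314 × 361.75) = 13.10 mol
n(O2) = PV/RT = (0.987 × 10500) / (0.08314 × 846.15) = 147.3 mol
For 13.10 mol C4H10, stoichiometry requires (13/2) × 13.10 = 85.15 mol O2; 147.3 mol is available, so C4H10 is limiting.
n(CO2) = (8/2) × 13.10 = 52.40 mol
V(CO2) = nRT/P = 52.40 × 0.08314 × 706.15 / 3.77 = 816.0 L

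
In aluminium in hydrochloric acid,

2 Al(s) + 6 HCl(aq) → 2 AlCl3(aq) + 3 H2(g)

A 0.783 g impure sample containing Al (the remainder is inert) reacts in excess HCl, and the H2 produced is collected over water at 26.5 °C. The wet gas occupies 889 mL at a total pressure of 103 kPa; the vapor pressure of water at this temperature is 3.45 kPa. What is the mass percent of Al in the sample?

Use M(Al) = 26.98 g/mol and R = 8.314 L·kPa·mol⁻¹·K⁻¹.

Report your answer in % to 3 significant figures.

P(H2) = 103 − 3.45 = 99.55 kPa
n(H2) = PV/RT = (99.55 × 0.8890) / (8.314 × 299.65) = 0.03552 mol
n(Al) = (2/3) × 0.03552 = 0.02368 mol
m(Al) = 0.02368 × 26.98 = 0.6389 g
%Al = 0.6389 / 0.783 × 100 = 81.60%

81.6 %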